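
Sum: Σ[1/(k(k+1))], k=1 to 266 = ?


1/(k(k+1)) = 1/k - 1/(k+1) (partial fractions)
Telescoping: Σ = 1 - 1/267 = 266/267

Sum = 266/267


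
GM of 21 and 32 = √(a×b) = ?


GM = √(21×32) = √672 = 25.923

GM = 25.923


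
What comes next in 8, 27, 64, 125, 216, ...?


Pattern: perfect cubes: n³
Terms: 8, 27, 64, 125, 216
Next term = 343

Next term = 343


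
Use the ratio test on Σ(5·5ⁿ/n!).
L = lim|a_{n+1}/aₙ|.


aₙ = 5·5^n/n!
a_{n+1}/aₙ = 5^(n+1)/(n+1)! × n!/5^n  (constant 5 cancels)
= 5/(n+1)
L = lim(n→∞) 5/(n+1) = 0
L < 1 → series CONVERGES

Converges (ratio test: L = 0 < 1)


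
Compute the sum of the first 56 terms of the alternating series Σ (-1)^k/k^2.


S = -1 + 1/4 - 1/9 + 1/16 - 1/25 + 1/36 - 1/49 + 1/64 ± ...
= -0.8223
(Full series converges to -π²/12 ≈ -0.8225)

S_56 = -0.8223


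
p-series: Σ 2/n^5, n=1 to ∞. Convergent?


p-series test: Σ c/n^p converges if p > 1, diverges if p ≤ 1 (constant c > 0 doesn't affect convergence).
p = 5
5 > 1 → CONVERGES

Converges (p = 5 > 1)


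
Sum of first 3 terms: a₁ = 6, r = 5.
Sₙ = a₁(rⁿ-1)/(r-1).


Sₙ = 6×(5^3 - 1)/(5 - 1)
= 6×(125 - 1)/4
= 6×124/4
= 186

S_3 = 186


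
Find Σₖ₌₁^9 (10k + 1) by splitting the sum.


Σ(10k+1) = 10·Σk + 1·n
= 10·45 + 1·9
= 450 + 9 = 459

Σ = 459


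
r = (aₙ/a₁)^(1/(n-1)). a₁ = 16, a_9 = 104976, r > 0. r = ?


r^(n-1) = aₙ/a₁
r^8 = 104976/16 = 6561
r = 6561^(1/8)
= ±3; taking r > 0 gives r = 3

r = 3


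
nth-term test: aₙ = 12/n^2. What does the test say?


lim(n→∞) 12/n^2 = 0
lim aₙ = 0 → nth-term test is INCONCLUSIVE
(Need other tests; this is actually a convergent p-series with p=2 > 1)

Inconclusive (lim aₙ = 0; need another test)


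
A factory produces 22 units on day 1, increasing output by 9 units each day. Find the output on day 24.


aₙ = a₁ + (n-1)d
= 22 + (24-1)×9
= 22 + 207
= 229

a_24 = 229


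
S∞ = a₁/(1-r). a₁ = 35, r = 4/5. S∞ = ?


S∞ = a₁/(1-r) = 35/(1 - 4/5)
= 35/(1/5)
= 175

S∞ = 175


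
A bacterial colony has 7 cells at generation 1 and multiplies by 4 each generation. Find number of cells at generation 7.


aₙ = a₁·r^(n-1)
= 7×4^6
= 7×4096
= 28672

a_7 = 28672


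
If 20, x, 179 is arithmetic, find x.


AM = (20 + 179)/2 = 199/2 = 99.5

AM = 99.5


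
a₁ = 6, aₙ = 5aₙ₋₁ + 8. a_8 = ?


Computing step by step:
a_1 = 6
a_2 = 38
a_3 = 198
a_4 = 998
a_5 = 4998
a_6 = 24998
a_7 = 124998
a_8 = 624998


a_8 = 624998


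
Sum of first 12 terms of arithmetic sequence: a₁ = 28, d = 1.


aₙ = 28 + (12-1)×1 = 39
Sₙ = n(a₁+aₙ)/2 = 12×(28+39)/2
= 12×67/2 = 402

S_12 = 402


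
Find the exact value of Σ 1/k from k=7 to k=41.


Σₖ₌7^41 1/k = 1/7 + 1/8 + 1/9 + ... + 1/41
= 36900356046679493/19914562703599200
≈ 1.8529

Sum = 36900356046679493/19914562703599200 ≈ 1.8529


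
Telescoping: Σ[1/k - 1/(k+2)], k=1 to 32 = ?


Telescoping with gap 2: two head and two tail terms survive.
= (1 + 1/2) - (1/33 + 1/34)
= 3/2 - 1/33 - 1/34 = 808/561

Sum = 808/561


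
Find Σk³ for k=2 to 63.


Σₖ₌2^63 k³ = [63·64/2]² − [1·2/2]²
= 4064256 − 1 = 4064255

Σk³ = 4064255


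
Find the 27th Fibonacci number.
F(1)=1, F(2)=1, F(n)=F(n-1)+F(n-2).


Fibonacci sequence: 1, 1, 2, 3, 5, 8, 13, 21, 34, 55, 89, ...
F(27) = 196418

F(27) = 196418


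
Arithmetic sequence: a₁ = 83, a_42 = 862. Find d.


d = (aₙ - a₁)/(n-1)
= (862 - 83)/(42-1)
= 779/41 = 19

d = 19


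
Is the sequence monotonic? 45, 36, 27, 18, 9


Differences: -9, -9, -9, -9
All differences < 0 → strictly DECREASING

Monotonically decreasing


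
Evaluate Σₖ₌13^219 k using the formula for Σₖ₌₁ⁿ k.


Σₖ₌13^219 k = Σₖ₌₁^219 k − Σₖ₌₁^12 k
= 219·220/2 − 12·13/2
= 24090 − 78 = 24012

Σk = 24012


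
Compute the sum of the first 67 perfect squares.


n = 67
n(n+1)(2n+1)/6 = 67×68×135/6
= 615060/6 = 102510

Σk² = 102510


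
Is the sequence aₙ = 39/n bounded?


a₁ = 39, a₂ = 39/2, a₃ = 39/3, ...
0 < aₙ ≤ 39 for all n ≥ 1
Lower bound: 0, Upper bound: 39
The sequence IS bounded

Bounded (0 < aₙ ≤ 39)


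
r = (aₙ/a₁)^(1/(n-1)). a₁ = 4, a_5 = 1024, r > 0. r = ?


r^(n-1) = aₙ/a₁
r^4 = 1024/4 = 256
r = 256^(1/4)
= ±4; taking r > 0 gives r = 4

r = 4


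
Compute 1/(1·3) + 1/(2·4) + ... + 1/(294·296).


1/(k(k+2)) = (1/2)·(1/k - 1/(k+2)) (partial fractions)
Telescoping: Σ = (1/2)·(1 + 1/2 - 1/295 - 1/296) = 130389/174640

Sum = 130389/174640


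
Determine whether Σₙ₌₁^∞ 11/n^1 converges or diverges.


p-series test: Σ c/n^p converges if p > 1, diverges if p ≤ 1 (constant c > 0 doesn't affect convergence).
p = 1
1 ≤ 1 → DIVERGES

Diverges (p = 1 ≤ 1)


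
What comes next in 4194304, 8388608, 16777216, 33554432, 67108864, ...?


Pattern: powers of 2: 2ⁿ
Terms: 4194304, 8388608, 16777216, 33554432, 67108864
Next term = 134217728

Next term = 134217728


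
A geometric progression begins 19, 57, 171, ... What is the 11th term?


aₙ = a₁·r^(n-1)
= 19×3^10
= 19×59049
= 1121931

a_11 = 1121931


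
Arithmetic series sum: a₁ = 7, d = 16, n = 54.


aₙ = 7 + (54-1)×16 = 855
Sₙ = n(a₁+aₙ)/2 = 54×(7+855)/2
= 54×862/2 = 23274

S_54 = 23274


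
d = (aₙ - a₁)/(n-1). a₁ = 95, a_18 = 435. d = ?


d = (aₙ - a₁)/(n-1)
= (435 - 95)/(18-1)
= 340/17 = 20

d = 20


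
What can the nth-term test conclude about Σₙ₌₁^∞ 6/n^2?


lim(n→∞) 6/n^2 = 0
lim aₙ = 0 → nth-term test is INCONCLUSIVE
(Need other tests; this is actually a convergent p-series with p=2 > 1)

Inconclusive (lim aₙ = 0; need another test)


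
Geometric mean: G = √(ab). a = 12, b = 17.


GM = √(12×17) = √204 = 14.2829

GM = 14.2829


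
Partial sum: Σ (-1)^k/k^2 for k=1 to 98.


S = -1 + 1/4 - 1/9 + 1/16 - 1/25 + 1/36 - 1/49 + 1/64 ± ...
= -0.8224
(Full series converges to -π²/12 ≈ -0.8225)

S_98 = -0.8224


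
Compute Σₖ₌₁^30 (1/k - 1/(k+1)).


Telescoping: adjacent terms cancel.
= 1/1 - 1/31
= 1 - 1/31 = 30/31

Sum = 30/31


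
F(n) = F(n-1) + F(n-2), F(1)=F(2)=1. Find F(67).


Fibonacci sequence: 1, 1, 2, 3, 5, 8, 13, 21, 34, 55, 89, ...
F(67) = 44945570212853

F(67) = 44945570212853


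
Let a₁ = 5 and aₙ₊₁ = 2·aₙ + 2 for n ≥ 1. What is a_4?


Computing step by step:
a_1 = 5
a_2 = 12
a_3 = 26
a_4 = 54


a_4 = 54


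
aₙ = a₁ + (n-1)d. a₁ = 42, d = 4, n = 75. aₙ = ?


aₙ = a₁ + (n-1)d
= 42 + (75-1)×4
= 42 + 296
= 338

a_75 = 338


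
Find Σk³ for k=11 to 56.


Σₖ₌11^56 k³ = [56·57/2]² − [10·11/2]²
= 2547216 − 3025 = 2544191

Σk³ = 2544191


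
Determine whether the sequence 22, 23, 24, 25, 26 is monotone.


Differences: 1, 1, 1, 1
All differences > 0 → strictly INCREASING

Monotonically increasing


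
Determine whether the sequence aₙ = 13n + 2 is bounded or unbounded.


aₙ = 13n + 2 → as n→∞, aₙ→∞
No finite upper bound exists
The sequence is UNBOUNDED

Unbounded (aₙ → ∞ as n → ∞)


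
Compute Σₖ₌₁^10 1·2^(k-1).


Sₙ = 1×(2^10 - 1)/(2 - 1)
= 1×(1024 - 1)/1
= 1×1023/1
= 1023

S_10 = 1023


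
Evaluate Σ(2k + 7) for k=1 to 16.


Σ(2k+7) = 2·Σk + 7·n
= 2·136 + 7·16
= 272 + 112 = 384

Σ = 384


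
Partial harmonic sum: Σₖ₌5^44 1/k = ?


Σₖ₌5^44 1/k = 1/5 + 1/6 + 1/7 + ... + 1/44
= 3080733578426640787/1345655451257488800
≈ 2.2894

Sum = 3080733578426640787/1345655451257488800 ≈ 2.2894


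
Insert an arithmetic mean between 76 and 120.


AM = (76 + 120)/2 = 196/2 = 98

AM = 98


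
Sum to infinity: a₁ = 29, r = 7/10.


S∞ = a₁/(1-r) = 29/(1 - 7/10)
= 29/(3/10)
= 290/3

S∞ = 290/3


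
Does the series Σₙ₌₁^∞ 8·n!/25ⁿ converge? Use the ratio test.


aₙ = 8·n!/25^n
a_{n+1}/aₙ = (n+1)!/25^(n+1) × 25^n/n!  (constant 8 cancels)
= (n+1)/25
L = lim(n→∞) (n+1)/25 = ∞
L > 1 → series DIVERGES

Diverges (ratio test: L = ∞ > 1)


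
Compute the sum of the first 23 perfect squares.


n = 23
n(n+1)(2n+1)/6 = 23×24×47/6
= 25944/6 = 4324

Σk² = 4324


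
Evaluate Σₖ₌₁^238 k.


n(n+1)/2 = 238×239/2 = 56882/2 = 28441

Σk = 28441


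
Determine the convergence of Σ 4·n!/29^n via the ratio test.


aₙ = 4·n!/29^n
a_{n+1}/aₙ = (n+1)!/29^(n+1) × 29^n/n!  (constant 4 cancels)
= (n+1)/29
L = lim(n→∞) (n+1)/29 = ∞
L > 1 → series DIVERGES

Diverges (ratio test: L = ∞ > 1)


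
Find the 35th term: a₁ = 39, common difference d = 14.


aₙ = a₁ + (n-1)d
= 39 + (35-1)×14
= 39 + 476
= 515

a_35 = 515


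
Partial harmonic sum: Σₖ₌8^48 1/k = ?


Σₖ₌8^48 1/k = 1/8 + 1/9 + 1/10 + ... + 1/48
= 826090171723375329593/442720643463713815200
≈ 1.8659

Sum = 826090171723375329593/442720643463713815200 ≈ 1.8659


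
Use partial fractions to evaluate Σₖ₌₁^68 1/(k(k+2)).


1/(k(k+2)) = (1/2)·(1/k - 1/(k+2)) (partial fractions)
Telescoping: Σ = (1/2)·(1 + 1/2 - 1/69 - 1/70) = 3553/4830

Sum = 3553/4830


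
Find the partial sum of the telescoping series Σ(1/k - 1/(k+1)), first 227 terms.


Telescoping: adjacent terms cancel.
= 1/1 - 1/228
= 1 - 1/228 = 227/228

Sum = 227/228


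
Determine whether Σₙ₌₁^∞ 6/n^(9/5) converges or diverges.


p-series test: Σ c/n^p converges if p > 1, diverges if p ≤ 1 (constant c > 0 doesn't affect convergence).
p = 9/5
9/5 > 1 → CONVERGES

Converges (p = 9/5 > 1)


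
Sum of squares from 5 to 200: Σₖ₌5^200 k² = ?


Σₖ₌5^200 k² = Σₖ₌₁^200 k² − Σₖ₌₁^4 k²
= 200·201·401/6 − 4·5·9/6
= 2686700 − 30 = 2686670

Σk² = 2686670


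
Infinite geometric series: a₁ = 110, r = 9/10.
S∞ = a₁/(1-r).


S∞ = a₁/(1-r) = 110/(1 - 9/10)
= 110/(1/10)
= 1100

S∞ = 1100


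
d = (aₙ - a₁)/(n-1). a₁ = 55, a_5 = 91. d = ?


d = (aₙ - a₁)/(n-1)
= (91 - 55)/(5-1)
= 36/4 = 9

d = 9


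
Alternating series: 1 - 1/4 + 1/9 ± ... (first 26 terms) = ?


S = 1 - 1/4 + 1/9 - 1/16 + 1/25 - 1/36 + 1/49 - 1/64 ± ...
= 0.8218
(Full series converges to +π²/12 ≈ +0.8225)

S_26 = 0.8218


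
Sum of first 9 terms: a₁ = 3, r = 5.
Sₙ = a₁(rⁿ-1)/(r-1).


Sₙ = 3×(5^9 - 1)/(5 - 1)
= 3×(1953125 - 1)/4
= 3×1953124/4
= 1464843

S_9 = 1464843


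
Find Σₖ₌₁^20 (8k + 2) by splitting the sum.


Σ(8k+2) = 8·Σk + 2·n
= 8·210 + 2·20
= 1680 + 40 = 1720

Σ = 1720


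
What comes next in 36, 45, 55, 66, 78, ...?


Pattern: triangular numbers: n(n+1)/2
Terms: 36, 45, 55, 66, 78
Next term = 91

Next term = 91


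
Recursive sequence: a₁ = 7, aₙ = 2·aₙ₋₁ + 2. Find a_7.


Computing step by step:
a_1 = 7
a_2 = 16
a_3 = 34
a_4 = 70
a_5 = 142
a_6 = 286
a_7 = 574


a_7 = 574


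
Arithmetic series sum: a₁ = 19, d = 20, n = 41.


aₙ = 19 + (41-1)×20 = 819
Sₙ = n(a₁+aₙ)/2 = 41×(19+819)/2
= 41×838/2 = 17179

S_41 = 17179


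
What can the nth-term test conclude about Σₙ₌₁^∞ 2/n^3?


lim(n→∞) 2/n^3 = 0
lim aₙ = 0 → nth-term test is INCONCLUSIVE
(Need other tests; this is actually a convergent p-series with p=3 > 1)

Inconclusive (lim aₙ = 0; need another test)


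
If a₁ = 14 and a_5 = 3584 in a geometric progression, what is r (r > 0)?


r^(n-1) = aₙ/a₁
r^4 = 3584/14 = 256
r = 256^(1/4)
= ±4; taking r > 0 gives r = 4

r = 4


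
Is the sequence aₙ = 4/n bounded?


a₁ = 4, a₂ = 4/2, a₃ = 4/3, ...
0 < aₙ ≤ 4 for all n ≥ 1
Lower bound: 0, Upper bound: 4
The sequence IS bounded

Bounded (0 < aₙ ≤ 4)


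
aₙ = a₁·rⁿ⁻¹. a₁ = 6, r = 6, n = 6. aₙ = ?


aₙ = a₁·r^(n-1)
= 6×6^5
= 6×7776
= 46656

a_6 = 46656


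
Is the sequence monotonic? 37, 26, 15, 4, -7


Differences: -11, -11, -11, -11
All differences < 0 → strictly DECREASING

Monotonically decreasing


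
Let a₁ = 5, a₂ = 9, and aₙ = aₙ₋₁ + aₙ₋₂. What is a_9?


Computing iteratively: 5, 9, 14, 23, 37, 60, 97, 157, 254
a_9 = 254

a_9 = 254


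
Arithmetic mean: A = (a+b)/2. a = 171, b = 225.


AM = (171 + 225)/2 = 396/2 = 198

AM = 198


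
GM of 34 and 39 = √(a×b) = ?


GM = √(34×39) = √1326 = 36.4143

GM = 36.4143


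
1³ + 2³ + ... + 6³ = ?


n(n+1)/2 = 6×7/2 = 21
Σk³ = 21² = 441

Σk³ = 441


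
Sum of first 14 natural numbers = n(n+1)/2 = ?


n(n+1)/2 = 14×15/2 = 210/2 = 105

Σk = 105


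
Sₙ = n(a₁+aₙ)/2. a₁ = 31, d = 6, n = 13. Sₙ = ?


aₙ = 31 + (13-1)×6 = 103
Sₙ = n(a₁+aₙ)/2 = 13×(31+103)/2
= 13×134/2 = 871

S_13 = 871


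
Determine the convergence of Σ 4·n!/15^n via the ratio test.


aₙ = 4·n!/15^n
a_{n+1}/aₙ = (n+1)!/15^(n+1) × 15^n/n!  (constant 4 cancels)
= (n+1)/15
L = lim(n→∞) (n+1)/15 = ∞
L > 1 → series DIVERGES

Diverges (ratio test: L = ∞ > 1)


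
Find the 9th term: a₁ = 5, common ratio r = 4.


aₙ = a₁·r^(n-1)
= 5×4^8
= 5×65536
= 327680

a_9 = 327680


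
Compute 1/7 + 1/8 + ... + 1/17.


Σₖ₌7^17 1/k = 1/7 + 1/8 + 1/9 + ... + 1/17
= 2424847/2450448
≈ 0.9896

Sum = 2424847/2450448 ≈ 0.9896


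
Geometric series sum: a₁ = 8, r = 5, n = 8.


Sₙ = 8×(5^8 - 1)/(5 - 1)
= 8×(390625 - 1)/4
= 8×390624/4
= 781248

S_8 = 781248


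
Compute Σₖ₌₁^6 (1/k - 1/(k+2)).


Telescoping with gap 2: two head and two tail terms survive.
= (1 + 1/2) - (1/7 + 1/8)
= 3/2 - 1/7 - 1/8 = 69/56

Sum = 69/56


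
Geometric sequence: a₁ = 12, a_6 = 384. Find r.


r^(n-1) = aₙ/a₁
r^5 = 384/12 = 32
r = 32^(1/5)
= 2

r = 2


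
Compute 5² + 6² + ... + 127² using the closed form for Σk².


Σₖ₌5^127 k² = Σₖ₌₁^127 k² − Σₖ₌₁^4 k²
= 127·128·255/6 − 4·5·9/6
= 690880 − 30 = 690850

Σk² = 690850


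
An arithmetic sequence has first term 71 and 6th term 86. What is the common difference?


d = (aₙ - a₁)/(n-1)
= (86 - 71)/(6-1)
= 15/5 = 3

d = 3


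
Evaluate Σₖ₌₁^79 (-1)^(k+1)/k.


S = 1 - 1/2 + 1/3 - 1/4 + 1/5 - 1/6 + 1/7 - 1/8 ± ...
= 0.6994
(Full series converges to +ln(2) ≈ +0.6931)

S_79 = 0.6994


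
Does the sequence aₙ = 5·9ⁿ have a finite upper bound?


aₙ = 5·9ⁿ → as n→∞, aₙ→∞ (since base 9 > 1)
No finite upper bound exists
The sequence is UNBOUNDED

Unbounded (aₙ → ∞ as n → ∞)


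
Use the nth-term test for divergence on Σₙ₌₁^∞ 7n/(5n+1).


lim(n→∞) 7n/(5n+1) = 7/5 = 7/5  (divide numerator and denominator by n)
lim aₙ = 7/5 ≠ 0 → series DIVERGES

Diverges (lim aₙ = 7/5 ≠ 0)


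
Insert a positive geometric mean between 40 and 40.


GM = √(40×40) = √1600 = 40

GM = 40


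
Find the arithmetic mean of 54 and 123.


AM = (54 + 123)/2 = 177/2 = 88.5

AM = 88.5


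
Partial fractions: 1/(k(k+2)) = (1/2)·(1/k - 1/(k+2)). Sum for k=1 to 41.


1/(k(k+2)) = (1/2)·(1/k - 1/(k+2)) (partial fractions)
Telescoping: Σ = (1/2)·(1 + 1/2 - 1/42 - 1/43) = 656/903

Sum = 656/903


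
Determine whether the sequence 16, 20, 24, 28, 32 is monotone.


Differences: 4, 4, 4, 4
All differences > 0 → strictly INCREASING

Monotonically increasing


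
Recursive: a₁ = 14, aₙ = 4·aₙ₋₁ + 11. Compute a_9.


Computing step by step:
a_1 = 14
a_2 = 67
a_3 = 279
a_4 = 1127
a_5 = 4519
a_6 = 18087
a_7 = 72359
a_8 = 289447
a_9 = 1157799


a_9 = 1157799


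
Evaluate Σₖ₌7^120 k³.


Σₖ₌7^120 k³ = [120·121/2]² − [6·7/2]²
= 52707600 − 441 = 52707159

Σk³ = 52707159


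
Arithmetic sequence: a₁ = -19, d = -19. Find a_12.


aₙ = a₁ + (n-1)d
= -19 + (12-1)×-19
= -19 - 209
= -228

a_12 = -228


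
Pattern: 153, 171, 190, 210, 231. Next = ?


Pattern: triangular numbers: n(n+1)/2
Terms: 153, 171, 190, 210, 231
Next term = 253

Next term = 253


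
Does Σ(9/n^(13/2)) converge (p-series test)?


p-series test: Σ c/n^p converges if p > 1, diverges if p ≤ 1 (constant c > 0 doesn't affect convergence).
p = 13/2
13/2 > 1 → CONVERGES

Converges (p = 13/2 > 1)


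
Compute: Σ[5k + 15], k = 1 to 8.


Σ(5k+15) = 5·Σk + 15·n
= 5·36 + 15·8
= 180 + 120 = 300

Σ = 300


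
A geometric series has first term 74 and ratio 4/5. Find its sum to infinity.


S∞ = a₁/(1-r) = 74/(1 - 4/5)
= 74/(1/5)
= 370

S∞ = 370


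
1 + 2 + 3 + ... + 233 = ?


n(n+1)/2 = 233×234/2 = 54522/2 = 27261

Σk = 27261


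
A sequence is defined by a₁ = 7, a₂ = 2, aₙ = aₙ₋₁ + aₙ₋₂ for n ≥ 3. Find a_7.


Computing iteratively: 7, 2, 9, 11, 20, 31, 51
a_7 = 51

a_7 = 51


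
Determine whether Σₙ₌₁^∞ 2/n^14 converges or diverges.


p-series test: Σ c/n^p converges if p > 1, diverges if p ≤ 1 (constant c > 0 doesn't affect convergence).
p = 14
14 > 1 → CONVERGES

Converges (p = 14 > 1)


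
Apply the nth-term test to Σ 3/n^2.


lim(n→∞) 3/n^2 = 0
lim aₙ = 0 → nth-term test is INCONCLUSIVE
(Need other tests; this is actually a convergent p-series with p=2 > 1)

Inconclusive (lim aₙ = 0; need another test)


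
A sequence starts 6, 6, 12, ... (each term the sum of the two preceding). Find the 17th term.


Computing iteratively: 6, 6, 12, 18, 30, 48, 78, 126, 204, 330, 534, 864, ...
a_17 = 9582

a_17 = 9582


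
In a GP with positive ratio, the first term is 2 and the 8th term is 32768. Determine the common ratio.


r^(n-1) = aₙ/a₁
r^7 = 32768/2 = 16384
r = 16384^(1/7)
= 4

r = 4


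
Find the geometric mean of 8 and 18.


GM = √(8×18) = √144 = 12

GM = 12


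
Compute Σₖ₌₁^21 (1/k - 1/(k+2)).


Telescoping with gap 2: two head and two tail terms survive.
= (1 + 1/2) - (1/22 + 1/23)
= 3/2 - 1/22 - 1/23 = 357/253

Sum = 357/253


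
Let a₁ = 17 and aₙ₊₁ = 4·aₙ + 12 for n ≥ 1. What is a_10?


Computing step by step:
a_1 = 17
a_2 = 80
a_3 = 332
a_4 = 1340
a_5 = 5372
a_6 = 21500
a_7 = 86012
a_8 = 344060
a_9 = 1376252
a_10 = 5505020


a_10 = 5505020


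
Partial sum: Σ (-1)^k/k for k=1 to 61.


S = -1 + 1/2 - 1/3 + 1/4 - 1/5 + 1/6 - 1/7 + 1/8 ± ...
= -0.7013
(Full series converges to -ln(2) ≈ -0.6931)

S_61 = -0.7013


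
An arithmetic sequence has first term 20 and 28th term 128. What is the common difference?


d = (aₙ - a₁)/(n-1)
= (128 - 20)/(28-1)
= 108/27 = 4

d = 4


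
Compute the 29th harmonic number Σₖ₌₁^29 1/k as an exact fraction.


H_29 = 1/1 + 1/2 + 1/3 + ... + 1/29
= 9227046511387/2329089562800
≈ 3.9617

H_29 = 9227046511387/2329089562800 ≈ 3.9617


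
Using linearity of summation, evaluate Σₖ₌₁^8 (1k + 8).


Σ(1k+8) = 1·Σk + 8·n
= 1·36 + 8·8
= 36 + 64 = 100

Σ = 100


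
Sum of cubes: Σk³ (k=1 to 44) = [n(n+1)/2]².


n(n+1)/2 = 44×45/2 = 990
Σk³ = 990² = 980100

Σk³ = 980100


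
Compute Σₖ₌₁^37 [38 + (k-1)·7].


aₙ = 38 + (37-1)×7 = 290
Sₙ = n(a₁+aₙ)/2 = 37×(38+290)/2
= 37×328/2 = 6068

S_37 = 6068


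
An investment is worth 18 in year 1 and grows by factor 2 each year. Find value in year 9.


aₙ = a₁·r^(n-1)
= 18×2^8
= 18×256
= 4608

a_9 = 4608


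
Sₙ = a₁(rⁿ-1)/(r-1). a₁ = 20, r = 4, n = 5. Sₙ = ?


Sₙ = 20×(4^5 - 1)/(4 - 1)
= 20×(1024 - 1)/3
= 20×1023/3
= 6820

S_5 = 6820


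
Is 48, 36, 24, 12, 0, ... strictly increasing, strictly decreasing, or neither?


Differences: -12, -12, -12, -12
All differences < 0 → strictly DECREASING

Monotonically decreasing


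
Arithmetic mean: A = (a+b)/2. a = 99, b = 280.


AM = (99 + 280)/2 = 379/2 = 189.5

AM = 189.5


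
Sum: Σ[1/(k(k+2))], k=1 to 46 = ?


1/(k(k+2)) = (1/2)·(1/k - 1/(k+2)) (partial fractions)
Telescoping: Σ = (1/2)·(1 + 1/2 - 1/47 - 1/48) = 3289/4512

Sum = 3289/4512


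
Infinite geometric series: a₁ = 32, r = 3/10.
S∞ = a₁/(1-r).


S∞ = a₁/(1-r) = 32/(1 - 3/10)
= 32/(7/10)
= 320/7

S∞ = 320/7


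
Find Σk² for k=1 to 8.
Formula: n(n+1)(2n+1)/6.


n = 8
n(n+1)(2n+1)/6 = 8×9×17/6
= 1224/6 = 204

Σk² = 204


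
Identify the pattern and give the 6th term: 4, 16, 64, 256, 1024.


Pattern: geometric (r=4)
Terms: 4, 16, 64, 256, 1024
Next term = 4096

Next term = 4096


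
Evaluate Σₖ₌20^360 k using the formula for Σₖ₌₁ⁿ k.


Σₖ₌20^360 k = Σₖ₌₁^360 k − Σₖ₌₁^19 k
= 360·361/2 − 19·20/2
= 64980 − 190 = 64790

Σk = 64790


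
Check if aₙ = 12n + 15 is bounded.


aₙ = 12n + 15 → as n→∞, aₙ→∞
No finite upper bound exists
The sequence is UNBOUNDED

Unbounded (aₙ → ∞ as n → ∞)


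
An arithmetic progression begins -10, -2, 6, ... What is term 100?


aₙ = a₁ + (n-1)d
= -10 + (100-1)×8
= -10 + 792
= 782

a_100 = 782


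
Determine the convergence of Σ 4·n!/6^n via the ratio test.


aₙ = 4·n!/6^n
a_{n+1}/aₙ = (n+1)!/6^(n+1) × 6^n/n!  (constant 4 cancels)
= (n+1)/6
L = lim(n→∞) (n+1)/6 = ∞
L > 1 → series DIVERGES

Diverges (ratio test: L = ∞ > 1)


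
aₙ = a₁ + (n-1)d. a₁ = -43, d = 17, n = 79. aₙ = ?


aₙ = a₁ + (n-1)d
= -43 + (79-1)×17
= -43 + 1326
= 1283

a_79 = 1283


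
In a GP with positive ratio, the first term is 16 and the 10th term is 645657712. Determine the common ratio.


r^(n-1) = aₙ/a₁
r^9 = 645657712/16 = 40353607
r = 40353607^(1/9)
= 7

r = 7


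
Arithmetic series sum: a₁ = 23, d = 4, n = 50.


aₙ = 23 + (50-1)×4 = 219
Sₙ = n(a₁+aₙ)/2 = 50×(23+219)/2
= 50×242/2 = 6050

S_50 = 6050


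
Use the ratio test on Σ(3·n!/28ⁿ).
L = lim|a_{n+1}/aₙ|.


aₙ = 3·n!/28^n
a_{n+1}/aₙ = (n+1)!/28^(n+1) × 28^n/n!  (constant 3 cancels)
= (n+1)/28
L = lim(n→∞) (n+1)/28 = ∞
L > 1 → series DIVERGES

Diverges (ratio test: L = ∞ > 1)


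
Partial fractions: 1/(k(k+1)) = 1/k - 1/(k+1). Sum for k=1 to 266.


1/(k(k+1)) = 1/k - 1/(k+1) (partial fractions)
Telescoping: Σ = 1 - 1/267 = 266/267

Sum = 266/267


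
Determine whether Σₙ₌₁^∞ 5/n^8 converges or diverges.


p-series test: Σ c/n^p converges if p > 1, diverges if p ≤ 1 (constant c > 0 doesn't affect convergence).
p = 8
8 > 1 → CONVERGES

Converges (p = 8 > 1)


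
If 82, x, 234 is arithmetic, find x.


AM = (82 + 234)/2 = 316/2 = 158

AM = 158


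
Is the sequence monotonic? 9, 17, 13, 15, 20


Differences: 8, -4, 2, 5
Difference at position 1 is +8 (> 0) but position 2 is -4 (< 0) — sequence both rises and falls
→ NOT monotonic

Not monotonic


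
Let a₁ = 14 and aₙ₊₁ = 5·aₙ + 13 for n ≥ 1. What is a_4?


Computing step by step:
a_1 = 14
a_2 = 83
a_3 = 428
a_4 = 2153


a_4 = 2153


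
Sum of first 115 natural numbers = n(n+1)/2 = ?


n(n+1)/2 = 115×116/2 = 13340/2 = 6670

Σk = 6670


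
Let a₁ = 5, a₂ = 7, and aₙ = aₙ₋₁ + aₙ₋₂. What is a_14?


Computing iteratively: 5, 7, 12, 19, 31, 50, 81, 131, 212, 343, 555, 898, ...
a_14 = 2351

a_14 = 2351


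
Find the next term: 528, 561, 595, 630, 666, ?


Pattern: triangular numbers: n(n+1)/2
Terms: 528, 561, 595, 630, 666
Next term = 703

Next term = 703


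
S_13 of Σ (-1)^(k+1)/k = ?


S = 1 - 1/2 + 1/3 - 1/4 + 1/5 - 1/6 + 1/7 - 1/8 ± ...
= 0.7301
(Full series converges to +ln(2) ≈ +0.6931)

S_13 = 0.7301


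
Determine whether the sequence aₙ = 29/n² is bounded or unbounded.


a₁ = 29, a₂ = 29/4, a₃ = 29/9, ...
0 < aₙ ≤ 29 for all n ≥ 1
The sequence IS bounded

Bounded (0 < aₙ ≤ 29)


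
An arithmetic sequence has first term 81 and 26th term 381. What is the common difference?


d = (aₙ - a₁)/(n-1)
= (381 - 81)/(26-1)
= 300/25 = 12

d = 12


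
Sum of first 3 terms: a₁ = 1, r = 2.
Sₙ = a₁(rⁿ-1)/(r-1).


Sₙ = 1×(2^3 - 1)/(2 - 1)
= 1×(8 - 1)/1
= 1×7/1
= 7

S_3 = 7


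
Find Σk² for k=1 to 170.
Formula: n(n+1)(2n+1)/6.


n = 170
n(n+1)(2n+1)/6 = 170×171×341/6
= 9912870/6 = 1652145

Σk² = 1652145


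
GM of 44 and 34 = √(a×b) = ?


GM = √(44×34) = √1496 = 38.6782

GM = 38.6782


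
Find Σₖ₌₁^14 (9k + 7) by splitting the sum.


Σ(9k+7) = 9·Σk + 7·n
= 9·105 + 7·14
= 945 + 98 = 1043

Σ = 1043


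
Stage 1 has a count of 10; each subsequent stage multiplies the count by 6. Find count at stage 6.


aₙ = a₁·r^(n-1)
= 10×6^5
= 10×7776
= 77760

a_6 = 77760


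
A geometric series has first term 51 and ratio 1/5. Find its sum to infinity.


S∞ = a₁/(1-r) = 51/(1 - 1/5)
= 51/(4/5)
= 255/4

S∞ = 255/4


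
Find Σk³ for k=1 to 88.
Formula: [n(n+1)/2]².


n(n+1)/2 = 88×89/2 = 3916
Σk³ = 3916² = 15335056

Σk³ = 15335056


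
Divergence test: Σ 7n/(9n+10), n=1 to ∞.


lim(n→∞) 7n/(9n+10) = 7/9 = 7/9  (divide numerator and denominator by n)
lim aₙ = 7/9 ≠ 0 → series DIVERGES

Diverges (lim aₙ = 7/9 ≠ 0)


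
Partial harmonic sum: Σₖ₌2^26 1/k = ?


Σₖ₌2^26 1/k = 1/2 + 1/3 + 1/4 + ... + 1/26
= 25472027467/8923714800
≈ 2.8544

Sum = 25472027467/8923714800 ≈ 2.8544


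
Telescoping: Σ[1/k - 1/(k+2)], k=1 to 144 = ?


Telescoping with gap 2: two head and two tail terms survive.
= (1 + 1/2) - (1/145 + 1/146)
= 3/2 - 1/145 - 1/146 = 15732/10585

Sum = 15732/10585


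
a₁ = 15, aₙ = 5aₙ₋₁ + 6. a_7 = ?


Computing step by step:
a_1 = 15
a_2 = 81
a_3 = 411
a_4 = 2061
a_5 = 10311
a_6 = 51561
a_7 = 257811


a_7 = 257811


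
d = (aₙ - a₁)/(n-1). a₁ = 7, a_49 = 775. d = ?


d = (aₙ - a₁)/(n-1)
= (775 - 7)/(49-1)
= 768/48 = 16

d = 16


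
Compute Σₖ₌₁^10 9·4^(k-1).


Sₙ = 9×(4^10 - 1)/(4 - 1)
= 9×(1048576 - 1)/3
= 9×1048575/3
= 3145725

S_10 = 3145725


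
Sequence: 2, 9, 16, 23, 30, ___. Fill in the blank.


Pattern: arithmetic (d=7)
Terms: 2, 9, 16, 23, 30
Next term = 37

Next term = 37


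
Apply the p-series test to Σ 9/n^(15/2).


p-series test: Σ c/n^p converges if p > 1, diverges if p ≤ 1 (constant c > 0 doesn't affect convergence).
p = 15/2
15/2 > 1 → CONVERGES

Converges (p = 15/2 > 1)


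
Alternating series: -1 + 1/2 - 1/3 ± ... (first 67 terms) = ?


S = -1 + 1/2 - 1/3 + 1/4 - 1/5 + 1/6 - 1/7 + 1/8 ± ...
= -0.7006
(Full series converges to -ln(2) ≈ -0.6931)

S_67 = -0.7006


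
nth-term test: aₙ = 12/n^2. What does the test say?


lim(n→∞) 12/n^2 = 0
lim aₙ = 0 → nth-term test is INCONCLUSIVE
(Need other tests; this is actually a convergent p-series with p=2 > 1)

Inconclusive (lim aₙ = 0; need another test)


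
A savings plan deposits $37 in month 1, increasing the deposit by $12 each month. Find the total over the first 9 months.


aₙ = 37 + (9-1)×12 = 133
Sₙ = n(a₁+aₙ)/2 = 9×(37+133)/2
= 9×170/2 = 765

S_9 = 765


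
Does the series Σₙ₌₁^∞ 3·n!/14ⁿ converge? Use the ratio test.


aₙ = 3·n!/14^n
a_{n+1}/aₙ = (n+1)!/14^(n+1) × 14^n/n!  (constant 3 cancels)
= (n+1)/14
L = lim(n→∞) (n+1)/14 = ∞
L > 1 → series DIVERGES

Diverges (ratio test: L = ∞ > 1)


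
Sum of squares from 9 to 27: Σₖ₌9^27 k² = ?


Σₖ₌9^27 k² = Σₖ₌₁^27 k² − Σₖ₌₁^8 k²
= 27·28·55/6 − 8·9·17/6
= 6930 − 204 = 6726

Σk² = 6726


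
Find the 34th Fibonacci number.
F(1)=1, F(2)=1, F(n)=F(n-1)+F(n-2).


Fibonacci sequence: 1, 1, 2, 3, 5, 8, 13, 21, 34, 55, 89, ...
F(34) = 5702887

F(34) = 5702887


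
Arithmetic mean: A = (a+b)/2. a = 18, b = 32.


AM = (18 + 32)/2 = 50/2 = 25

AM = 25


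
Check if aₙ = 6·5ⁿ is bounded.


aₙ = 6·5ⁿ → as n→∞, aₙ→∞ (since base 5 > 1)
No finite upper bound exists
The sequence is UNBOUNDED

Unbounded (aₙ → ∞ as n → ∞)


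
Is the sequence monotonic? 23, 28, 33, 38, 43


Differences: 5, 5, 5, 5
All differences > 0 → strictly INCREASING

Monotonically increasing


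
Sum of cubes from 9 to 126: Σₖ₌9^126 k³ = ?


Σₖ₌9^126 k³ = [126·127/2]² − [8·9/2]²
= 64016001 − 1296 = 64014705

Σk³ = 64014705


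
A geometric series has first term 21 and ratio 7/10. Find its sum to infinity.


S∞ = a₁/(1-r) = 21/(1 - 7/10)
= 21/(3/10)
= 70

S∞ = 70


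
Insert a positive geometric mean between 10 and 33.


GM = √(10×33) = √330 = 18.1659

GM = 18.1659


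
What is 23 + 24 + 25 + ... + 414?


Σₖ₌23^414 k = Σₖ₌₁^414 k − Σₖ₌₁^22 k
= 414·415/2 − 22·23/2
= 85905 − 253 = 85652

Σk = 85652


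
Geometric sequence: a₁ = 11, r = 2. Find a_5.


aₙ = a₁·r^(n-1)
= 11×2^4
= 11×16
= 176

a_5 = 176


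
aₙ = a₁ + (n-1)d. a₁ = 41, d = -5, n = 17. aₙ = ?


aₙ = a₁ + (n-1)d
= 41 + (17-1)×-5
= 41 - 80
= -39

a_17 = -39


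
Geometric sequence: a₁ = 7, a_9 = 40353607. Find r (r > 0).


r^(n-1) = aₙ/a₁
r^8 = 40353607/7 = 5764801
r = 5764801^(1/8)
= ±7; taking r > 0 gives r = 7

r = 7


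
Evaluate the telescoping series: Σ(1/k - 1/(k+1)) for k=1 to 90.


Telescoping: adjacent terms cancel.
= 1/1 - 1/91
= 1 - 1/91 = 90/91

Sum = 90/91


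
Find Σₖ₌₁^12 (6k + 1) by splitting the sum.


Σ(6k+1) = 6·Σk + 1·n
= 6·78 + 1·12
= 468 + 12 = 480

Σ = 480


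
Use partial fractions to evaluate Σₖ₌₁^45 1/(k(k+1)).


1/(k(k+1)) = 1/k - 1/(k+1) (partial fractions)
Telescoping: Σ = 1 - 1/46 = 45/46

Sum = 45/46


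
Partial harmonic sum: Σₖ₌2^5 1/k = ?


Σₖ₌2^5 1/k = 1/2 + 1/3 + 1/4 + 1/5
= 77/60
≈ 1.2833

Sum = 77/60 ≈ 1.2833


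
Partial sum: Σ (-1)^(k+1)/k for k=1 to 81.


S = 1 - 1/2 + 1/3 - 1/4 + 1/5 - 1/6 + 1/7 - 1/8 ± ...
= 0.6993
(Full series converges to +ln(2) ≈ +0.6931)

S_81 = 0.6993


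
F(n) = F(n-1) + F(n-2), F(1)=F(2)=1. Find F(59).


Fibonacci sequence: 1, 1, 2, 3, 5, 8, 13, 21, 34, 55, 89, ...
F(59) = 956722026041

F(59) = 956722026041


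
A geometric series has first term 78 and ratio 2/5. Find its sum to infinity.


S∞ = a₁/(1-r) = 78/(1 - 2/5)
= 78/(3/5)
= 130

S∞ = 130


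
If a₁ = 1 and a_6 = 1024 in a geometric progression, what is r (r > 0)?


r^(n-1) = aₙ/a₁
r^5 = 1024/1 = 1024
r = 1024^(1/5)
= 4

r = 4


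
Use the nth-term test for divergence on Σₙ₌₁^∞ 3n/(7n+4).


lim(n→∞) 3n/(7n+4) = 3/7 = 3/7  (divide numerator and denominator by n)
lim aₙ = 3/7 ≠ 0 → series DIVERGES

Diverges (lim aₙ = 3/7 ≠ 0)


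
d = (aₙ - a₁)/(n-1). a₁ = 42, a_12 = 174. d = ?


d = (aₙ - a₁)/(n-1)
= (174 - 42)/(12-1)
= 132/11 = 12

d = 12


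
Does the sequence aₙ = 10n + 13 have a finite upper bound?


aₙ = 10n + 13 → as n→∞, aₙ→∞
No finite upper bound exists
The sequence is UNBOUNDED

Unbounded (aₙ → ∞ as n → ∞)


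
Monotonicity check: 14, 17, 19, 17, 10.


Differences: 3, 2, -2, -7
Difference at position 1 is +3 (> 0) but position 3 is -2 (< 0) — sequence both rises and falls
→ NOT monotonic

Not monotonic


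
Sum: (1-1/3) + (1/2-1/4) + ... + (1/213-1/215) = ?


Telescoping with gap 2: two head and two tail terms survive.
= (1 + 1/2) - (1/214 + 1/215)
= 3/2 - 1/214 - 1/215 = 34293/23005

Sum = 34293/23005


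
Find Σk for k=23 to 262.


Σₖ₌23^262 k = Σₖ₌₁^262 k − Σₖ₌₁^22 k
= 262·263/2 − 22·23/2
= 34453 − 253 = 34200

Σk = 34200


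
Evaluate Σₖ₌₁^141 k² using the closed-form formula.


n = 141
n(n+1)(2n+1)/6 = 141×142×283/6
= 5666226/6 = 944371

Σk² = 944371


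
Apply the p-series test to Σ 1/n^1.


p-series test: Σ c/n^p converges if p > 1, diverges if p ≤ 1 (constant c > 0 doesn't affect convergence).
p = 1
1 ≤ 1 → DIVERGES

Diverges (p = 1 ≤ 1)


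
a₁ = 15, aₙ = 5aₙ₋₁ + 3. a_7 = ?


Computing step by step:
a_1 = 15
a_2 = 78
a_3 = 393
a_4 = 1968
a_5 = 9843
a_6 = 49218
a_7 = 246093


a_7 = 246093


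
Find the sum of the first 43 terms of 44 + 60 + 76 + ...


aₙ = 44 + (43-1)×16 = 716
Sₙ = n(a₁+aₙ)/2 = 43×(44+716)/2
= 43×760/2 = 16340

S_43 = 16340


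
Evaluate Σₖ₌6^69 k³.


Σₖ₌6^69 k³ = [69·70/2]² − [5·6/2]²
= 5832225 − 225 = 5832000

Σk³ = 5832000


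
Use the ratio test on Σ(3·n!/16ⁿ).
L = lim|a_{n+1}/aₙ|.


aₙ = 3·n!/16^n
a_{n+1}/aₙ = (n+1)!/16^(n+1) × 16^n/n!  (constant 3 cancels)
= (n+1)/16
L = lim(n→∞) (n+1)/16 = ∞
L > 1 → series DIVERGES

Diverges (ratio test: L = ∞ > 1)


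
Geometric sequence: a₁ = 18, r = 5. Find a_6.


aₙ = a₁·r^(n-1)
= 18×5^5
= 18×3125
= 56250

a_6 = 56250


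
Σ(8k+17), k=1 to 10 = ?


Σ(8k+17) = 8·Σk + 17·n
= 8·55 + 17·10
= 440 + 170 = 610

Σ = 610


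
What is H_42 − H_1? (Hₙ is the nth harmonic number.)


Σₖ₌2^42 1/k = 1/2 + 1/3 + 1/4 + ... + 1/42
= 9464375460249419/2844937529085600
≈ 3.3267

Sum = 9464375460249419/2844937529085600 ≈ 3.3267


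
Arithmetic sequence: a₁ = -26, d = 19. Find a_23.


aₙ = a₁ + (n-1)d
= -26 + (23-1)×19
= -26 + 418
= 392

a_23 = 392


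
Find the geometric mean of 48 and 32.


GM = √(48×32) = √1536 = 39.1918

GM = 39.1918


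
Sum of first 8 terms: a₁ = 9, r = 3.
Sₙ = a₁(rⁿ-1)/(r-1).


Sₙ = 9×(3^8 - 1)/(3 - 1)
= 9×(6561 - 1)/2
= 9×6560/2
= 29520

S_8 = 29520


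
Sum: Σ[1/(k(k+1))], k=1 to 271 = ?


1/(k(k+1)) = 1/k - 1/(k+1) (partial fractions)
Telescoping: Σ = 1 - 1/272 = 271/272

Sum = 271/272


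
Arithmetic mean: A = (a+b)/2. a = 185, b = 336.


AM = (185 + 336)/2 = 521/2 = 260.5

AM = 260.5


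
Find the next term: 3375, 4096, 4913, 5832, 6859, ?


Pattern: perfect cubes: n³
Terms: 3375, 4096, 4913, 5832, 6859
Next term = 8000

Next term = 8000


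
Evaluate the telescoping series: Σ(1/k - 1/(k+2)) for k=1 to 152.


Telescoping with gap 2: two head and two tail terms survive.
= (1 + 1/2) - (1/153 + 1/154)
= 3/2 - 1/153 - 1/154 = 17518/11781

Sum = 17518/11781


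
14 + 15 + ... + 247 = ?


Σₖ₌14^247 k = Σₖ₌₁^247 k − Σₖ₌₁^13 k
= 247·248/2 − 13·14/2
= 30628 − 91 = 30537

Σk = 30537


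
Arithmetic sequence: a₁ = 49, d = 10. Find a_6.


aₙ = a₁ + (n-1)d
= 49 + (6-1)×10
= 49 + 50
= 99

a_6 = 99


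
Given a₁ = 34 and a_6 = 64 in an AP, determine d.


d = (aₙ - a₁)/(n-1)
= (64 - 34)/(6-1)
= 30/5 = 6

d = 6


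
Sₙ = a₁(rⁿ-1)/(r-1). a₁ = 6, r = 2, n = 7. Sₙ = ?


Sₙ = 6×(2^7 - 1)/(2 - 1)
= 6×(128 - 1)/1
= 6×127/1
= 762

S_7 = 762


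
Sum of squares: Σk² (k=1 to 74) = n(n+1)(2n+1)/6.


n = 74
n(n+1)(2n+1)/6 = 74×75×149/6
= 826950/6 = 137825

Σk² = 137825


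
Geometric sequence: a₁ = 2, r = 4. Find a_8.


aₙ = a₁·r^(n-1)
= 2×4^7
= 2×16384
= 32768

a_8 = 32768


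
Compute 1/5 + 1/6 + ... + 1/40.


Σₖ₌5^40 1/k = 1/5 + 1/6 + 1/7 + ... + 1/40
= 1066259544628813/485721041551200
≈ 2.1952

Sum = 1066259544628813/485721041551200 ≈ 2.1952


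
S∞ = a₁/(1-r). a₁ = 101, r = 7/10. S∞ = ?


S∞ = a₁/(1-r) = 101/(1 - 7/10)
= 101/(3/10)
= 1010/3

S∞ = 1010/3


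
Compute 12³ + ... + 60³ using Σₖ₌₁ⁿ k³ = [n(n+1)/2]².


Σₖ₌12^60 k³ = [60·61/2]² − [11·12/2]²
= 3348900 − 4356 = 3344544

Σk³ = 3344544


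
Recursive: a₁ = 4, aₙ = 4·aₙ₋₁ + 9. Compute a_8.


Computing step by step:
a_1 = 4
a_2 = 25
a_3 = 109
a_4 = 445
a_5 = 1789
a_6 = 7165
a_7 = 28669
a_8 = 114685


a_8 = 114685


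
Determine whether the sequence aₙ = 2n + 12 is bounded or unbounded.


aₙ = 2n + 12 → as n→∞, aₙ→∞
No finite upper bound exists
The sequence is UNBOUNDED

Unbounded (aₙ → ∞ as n → ∞)


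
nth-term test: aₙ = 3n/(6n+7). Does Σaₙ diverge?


lim(n→∞) 3n/(6n+7) = 3/6 = 1/2  (divide numerator and denominator by n)
lim aₙ = 1/2 ≠ 0 → series DIVERGES

Diverges (lim aₙ = 1/2 ≠ 0)


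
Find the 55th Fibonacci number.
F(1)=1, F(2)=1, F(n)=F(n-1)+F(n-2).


Fibonacci sequence: 1, 1, 2, 3, 5, 8, 13, 21, 34, 55, 89, ...
F(55) = 139583862445

F(55) = 139583862445


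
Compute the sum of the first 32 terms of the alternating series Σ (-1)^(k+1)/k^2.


S = 1 - 1/4 + 1/9 - 1/16 + 1/25 - 1/36 + 1/49 - 1/64 ± ...
= 0.822
(Full series converges to +π²/12 ≈ +0.8225)

S_32 = 0.822


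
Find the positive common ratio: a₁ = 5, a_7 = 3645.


r^(n-1) = aₙ/a₁
r^6 = 3645/5 = 729
r = 729^(1/6)
= ±3; taking r > 0 gives r = 3

r = 3


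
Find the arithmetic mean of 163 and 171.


AM = (163 + 171)/2 = 334/2 = 167

AM = 167


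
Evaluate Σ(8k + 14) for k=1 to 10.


Σ(8k+14) = 8·Σk + 14·n
= 8·55 + 14·10
= 440 + 140 = 580

Σ = 580


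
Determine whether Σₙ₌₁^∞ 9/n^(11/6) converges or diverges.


p-series test: Σ c/n^p converges if p > 1, diverges if p ≤ 1 (constant c > 0 doesn't affect convergence).
p = 11/6
11/6 > 1 → CONVERGES

Converges (p = 11/6 > 1)


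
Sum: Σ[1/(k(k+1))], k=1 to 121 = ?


1/(k(k+1)) = 1/k - 1/(k+1) (partial fractions)
Telescoping: Σ = 1 - 1/122 = 121/122

Sum = 121/122


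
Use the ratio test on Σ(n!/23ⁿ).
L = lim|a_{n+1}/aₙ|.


aₙ = n!/23^n
a_{n+1}/aₙ = (n+1)!/23^(n+1) × 23^n/n!
= (n+1)/23
L = lim(n→∞) (n+1)/23 = ∞
L > 1 → series DIVERGES

Diverges (ratio test: L = ∞ > 1)


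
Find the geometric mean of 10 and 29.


GM = √(10×29) = √290 = 17.0294

GM = 17.0294


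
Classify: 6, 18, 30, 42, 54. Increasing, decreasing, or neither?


Differences: 12, 12, 12, 12
All differences > 0 → strictly INCREASING

Monotonically increasing


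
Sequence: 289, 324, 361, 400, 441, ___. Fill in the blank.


Pattern: perfect squares: n²
Terms: 289, 324, 361, 400, 441
Next term = 484

Next term = 484


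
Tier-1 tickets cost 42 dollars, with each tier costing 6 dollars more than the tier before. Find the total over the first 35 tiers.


aₙ = 42 + (35-1)×6 = 246
Sₙ = n(a₁+aₙ)/2 = 35×(42+246)/2
= 35×288/2 = 5040

S_35 = 5040


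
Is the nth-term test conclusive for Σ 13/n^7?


lim(n→∞) 13/n^7 = 0
lim aₙ = 0 → nth-term test is INCONCLUSIVE
(Need other tests; this is actually a convergent p-series with p=7 > 1)

Inconclusive (lim aₙ = 0; need another test)


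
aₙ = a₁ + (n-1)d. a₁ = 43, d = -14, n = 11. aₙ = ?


aₙ = a₁ + (n-1)d
= 43 + (11-1)×-14
= 43 - 140
= -97

a_11 = -97


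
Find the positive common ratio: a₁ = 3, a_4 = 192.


r^(n-1) = aₙ/a₁
r^3 = 192/3 = 64
r = 64^(1/3)
= 4

r = 4


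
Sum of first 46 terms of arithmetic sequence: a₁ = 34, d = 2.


aₙ = 34 + (46-1)×2 = 124
Sₙ = n(a₁+aₙ)/2 = 46×(34+124)/2
= 46×158/2 = 3634

S_46 = 3634


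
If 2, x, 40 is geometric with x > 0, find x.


GM = √(2×40) = √80 = 8.9443

GM = 8.9443


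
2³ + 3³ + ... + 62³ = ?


Σₖ₌2^62 k³ = [62·63/2]² − [1·2/2]²
= 3814209 − 1 = 3814208

Σk³ = 3814208


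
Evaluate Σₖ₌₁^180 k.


n(n+1)/2 = 180×181/2 = 32580/2 = 16290

Σk = 16290


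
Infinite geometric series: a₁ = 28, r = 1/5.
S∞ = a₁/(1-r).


S∞ = a₁/(1-r) = 28/(1 - 1/5)
= 28/(4/5)
= 35

S∞ = 35
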